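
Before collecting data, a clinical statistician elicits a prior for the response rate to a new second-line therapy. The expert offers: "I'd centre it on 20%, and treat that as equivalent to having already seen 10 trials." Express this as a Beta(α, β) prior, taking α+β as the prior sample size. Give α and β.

α = 2, β = 8

Under the effective-sample-size interpretation, Beta(α, β) has prior mean α/(α+β) and prior sample size α+β.
So α+β = 10 and α/(α+β) = 0.2, giving α = 0.2·10 = 2 and β = 10 − 2 = 8.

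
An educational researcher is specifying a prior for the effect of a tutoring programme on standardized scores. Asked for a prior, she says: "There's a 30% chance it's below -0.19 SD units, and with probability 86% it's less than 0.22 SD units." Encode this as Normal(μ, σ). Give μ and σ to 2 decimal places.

μ = -0.06, σ = 0.26

For Normal(μ,σ), the p-quantile is μ + z_p·σ. Here z_{0.3} = -0.5244, z_{0.86} = 1.08.
So -0.19 = μ − 0.5244σ and 0.22 = μ + 1.08σ.
Subtracting: σ = (0.22 − -0.19)/(1.08 − (-0.5244)) = 0.26.
Then μ = -0.19 − (-0.5244)·0.26 = -0.06.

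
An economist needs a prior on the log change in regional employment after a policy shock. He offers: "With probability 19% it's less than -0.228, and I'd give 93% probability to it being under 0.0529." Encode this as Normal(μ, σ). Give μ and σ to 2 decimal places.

μ = -0.12, σ = 0.12

The p-quantile of Normal(μ,σ) is μ + z_p·σ, with z_{0.19} = -0.8779 and z_{0.93} = 1.476.
Eliminate σ: μ = (z₂·x₁ − z₁·x₂)/(z₂ − z₁) = (1.476·-0.228 − (-0.8779)·0.0529)/2.354 = -0.12.
Then σ = (x₂ − x₁)/(z₂ − z₁) = (0.0529 − -0.228)/2.354 = 0.12.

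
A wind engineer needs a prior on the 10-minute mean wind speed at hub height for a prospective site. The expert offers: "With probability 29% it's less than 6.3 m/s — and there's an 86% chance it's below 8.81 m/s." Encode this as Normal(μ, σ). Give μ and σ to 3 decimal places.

μ = 7.150, σ = 1.536

For Normal(μ,σ), the p-quantile is μ + z_p·σ. Here z_{0.29} = -0.5534, z_{0.86} = 1.08.
So 6.3 = μ − 0.5534σ and 8.81 = μ + 1.08σ.
Subtracting: σ = (8.81 − 6.3)/(1.08 − (-0.5534)) = 1.536.
Then μ = 6.3 − (-0.5534)·1.536 = 7.150.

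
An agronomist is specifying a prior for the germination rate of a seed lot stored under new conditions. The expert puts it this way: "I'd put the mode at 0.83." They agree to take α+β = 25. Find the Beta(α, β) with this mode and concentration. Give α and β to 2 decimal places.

α = 20.09, β = 4.91

For α,β > 1 the Beta mode is (α−1)/(α+β−2). With α+β = 25, the mode is (α−1)/23.
Set (α−1)/23 = 0.83 → α = 1 + 0.83·23 = 20.09.
β = 25 − α = 4.91.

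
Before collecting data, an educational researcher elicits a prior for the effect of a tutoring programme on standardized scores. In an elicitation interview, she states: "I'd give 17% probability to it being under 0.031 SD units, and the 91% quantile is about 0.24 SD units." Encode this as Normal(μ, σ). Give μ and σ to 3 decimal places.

μ = 0.118, σ = 0.091

The p-quantile of Normal(μ,σ) is μ + z_p·σ, with z_{0.17} = -0.9542 and z_{0.91} = 1.341.
Eliminate σ: μ = (z₂·x₁ − z₁·x₂)/(z₂ − z₁) = (1.341·0.031 − (-0.9542)·0.24)/2.295 = 0.118.
Then σ = (x₂ − x₁)/(z₂ − z₁) = (0.24 − 0.031)/2.295 = 0.091.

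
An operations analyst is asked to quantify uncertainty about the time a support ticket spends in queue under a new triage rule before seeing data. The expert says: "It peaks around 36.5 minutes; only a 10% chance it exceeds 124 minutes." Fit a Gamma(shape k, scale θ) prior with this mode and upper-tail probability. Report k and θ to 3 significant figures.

Gamma(k,θ) with k>1 has mode (k−1)θ, so θ = 36.5/(k−1).
Need P(X < 124) = 0.9 with θ tied to k this way. Start at k = 2, θ = 36.5: P(X<124) ≈ 0.853.
Too low — raise k to concentrate. Iterating converges to k ≈ 2.26.
Then θ = 36.5/(2.26−1) ≈ 29.1.

k ≈ 2.26, θ ≈ 29.1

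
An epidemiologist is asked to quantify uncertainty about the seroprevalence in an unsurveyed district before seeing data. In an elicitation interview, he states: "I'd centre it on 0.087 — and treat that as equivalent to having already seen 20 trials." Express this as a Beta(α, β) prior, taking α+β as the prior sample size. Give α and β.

α = 1.74, β = 18.26

Under the effective-sample-size interpretation, Beta(α, β) has prior mean α/(α+β) and prior sample size α+β.
So α+β = 20 and α/(α+β) = 0.087, giving α = 0.087·20 = 1.74 and β = 20 − 1.74 = 18.26.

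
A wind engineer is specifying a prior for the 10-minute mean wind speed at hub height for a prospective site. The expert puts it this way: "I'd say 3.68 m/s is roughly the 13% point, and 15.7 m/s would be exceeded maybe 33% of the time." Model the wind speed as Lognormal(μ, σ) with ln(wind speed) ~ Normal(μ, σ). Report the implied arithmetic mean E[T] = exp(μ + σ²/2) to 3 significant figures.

E[T] ≈ 16 m/s

If T ~ Lognormal(μ,σ) then ln T ~ Normal(μ,σ), so the p-quantile of ln T is μ + z_p·σ.
ln(3.68) = 1.303 and ln(15.7) = 2.754; z_{0.13} = -1.126, z_{0.67} = 0.4399.
σ = (2.754 − 1.303)/(0.4399 − (-1.126)) = 0.926.
μ = 1.303 − (-1.126)·0.926 = 2.346.
E[T] = exp(μ + σ²/2) = exp(2.346 + 0.4289) = 16 m/s.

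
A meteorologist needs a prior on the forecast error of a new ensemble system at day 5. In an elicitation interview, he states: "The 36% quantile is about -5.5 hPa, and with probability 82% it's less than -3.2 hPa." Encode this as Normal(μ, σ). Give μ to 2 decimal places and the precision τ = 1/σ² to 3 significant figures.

For Normal(μ,σ), the p-quantile is μ + z_p·σ. Here z_{0.36} = -0.3585, z_{0.82} = 0.9154.
So -5.5 = μ − 0.3585σ and -3.2 = μ + 0.9154σ.
Subtracting: σ = (-3.2 − -5.5)/(0.9154 − (-0.3585)) = 1.81.
Then μ = -5.5 − (-0.3585)·1.81 = -4.85.
Precision τ = 1/σ² = 1/1.806² = 0.307.

μ = -4.85, τ = 0.307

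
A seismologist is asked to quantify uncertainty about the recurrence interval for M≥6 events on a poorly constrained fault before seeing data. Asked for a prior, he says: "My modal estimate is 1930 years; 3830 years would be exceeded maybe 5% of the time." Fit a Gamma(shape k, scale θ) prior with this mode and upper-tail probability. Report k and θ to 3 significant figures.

Gamma(k,θ) with k>1 has mode (k−1)θ, so θ = 1930/(k−1).
Need P(X < 3830) = 0.95 with θ tied to k this way. Start at k = 2, θ = 1930: P(X<3830) ≈ 0.590.
Too low — raise k to concentrate. Iterating converges to k ≈ 6.9.
Then θ = 1930/(6.9−1) ≈ 327.

k ≈ 6.9, θ ≈ 327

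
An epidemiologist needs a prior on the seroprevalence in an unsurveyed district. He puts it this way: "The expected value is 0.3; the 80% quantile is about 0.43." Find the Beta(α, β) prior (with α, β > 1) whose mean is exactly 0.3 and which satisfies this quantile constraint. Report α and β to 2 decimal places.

With mean 0.3 fixed, write α = 0.3s, β = 0.7s where s = α+β.
Need P(θ < 0.43) = 0.8 under Beta(0.3s, 0.7s). Normal approximation: (q−m)/√(m(1−m)/s) ≈ z_{0.8} = 0.842, so s ≈ 0.3·0.7·(0.842)²/(0.43−0.3)² = 8.8.
At s = 8.8: P(θ<0.43) ≈ 0.808. Adjusting to match 0.8 gives s ≈ 8.13.
So α = 0.3·8.13 ≈ 2.44, β = 0.7·8.13 ≈ 5.69.

α ≈ 2.44, β ≈ 5.69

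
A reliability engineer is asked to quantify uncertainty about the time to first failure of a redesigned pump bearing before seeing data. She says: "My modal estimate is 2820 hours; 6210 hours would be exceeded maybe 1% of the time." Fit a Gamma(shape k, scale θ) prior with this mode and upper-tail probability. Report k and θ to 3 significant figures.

k ≈ 8.73, θ ≈ 365

Gamma(k,θ) with k>1 has mode (k−1)θ, so θ = 2820/(k−1).
Need P(X < 6210) = 0.99 with θ tied to k this way. Start at k = 2, θ = 2820: P(X<6210) ≈ 0.646.
Too low — raise k to concentrate. Iterating converges to k ≈ 8.73.
Then θ = 2820/(8.73−1) ≈ 365.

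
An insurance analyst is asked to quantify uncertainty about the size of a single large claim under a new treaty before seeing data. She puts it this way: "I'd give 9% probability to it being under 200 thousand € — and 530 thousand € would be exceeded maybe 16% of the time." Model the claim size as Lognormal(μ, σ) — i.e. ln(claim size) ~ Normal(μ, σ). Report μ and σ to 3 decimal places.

μ ≈ 5.858, σ ≈ 0.417

If T ~ Lognormal(μ,σ) then ln T ~ Normal(μ,σ), so the p-quantile of ln T is μ + z_p·σ.
ln(200) = 5.298 and ln(530) = 6.273; z_{0.09} = -1.341, z_{0.84} = 0.9945.
σ = (6.273 − 5.298)/(0.9945 − (-1.341)) = 0.417.
μ = 5.298 − (-1.341)·0.417 = 5.858.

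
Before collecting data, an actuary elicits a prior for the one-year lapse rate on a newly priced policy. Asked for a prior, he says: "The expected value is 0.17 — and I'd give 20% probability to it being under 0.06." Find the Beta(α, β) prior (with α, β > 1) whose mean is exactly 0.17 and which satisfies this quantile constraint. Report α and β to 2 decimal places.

α ≈ 1.37, β ≈ 6.69

With mean 0.17 fixed, write α = 0.17s, β = 0.83s where s = α+β.
Need P(θ < 0.06) = 0.2 under Beta(0.17s, 0.83s). Normal approximation: (q−m)/√(m(1−m)/s) ≈ z_{0.2} = -0.842, so s ≈ 0.17·0.83·(-0.842)²/(0.06−0.17)² = 8.3.
At s = 8.3: P(θ<0.06) ≈ 0.195. Adjusting to match 0.2 gives s ≈ 8.06.
So α = 0.17·8.06 ≈ 1.37, β = 0.83·8.06 ≈ 6.69.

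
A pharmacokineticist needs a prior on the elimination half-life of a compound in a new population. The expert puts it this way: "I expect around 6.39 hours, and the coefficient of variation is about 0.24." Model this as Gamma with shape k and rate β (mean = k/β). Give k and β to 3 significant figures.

For Gamma(k, rate β): mean = k/β, variance = k/β², so CV = 1/√k.
CV = 0.24, hence k = 1/CV² = 17.4.
Then β = k/mean = 17.4/6.39 = 2.72.

k ≈ 17.4, β ≈ 2.72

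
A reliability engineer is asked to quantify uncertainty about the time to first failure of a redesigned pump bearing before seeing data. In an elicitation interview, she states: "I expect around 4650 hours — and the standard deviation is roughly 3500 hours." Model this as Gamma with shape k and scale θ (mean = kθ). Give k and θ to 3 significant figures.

For Gamma(k, scale θ): mean = kθ, variance = kθ², so CV = 1/√k.
CV = SD/mean = 3500/4650 = 0.7527, hence k = 1/CV² = 1.77.
Then θ = mean/k = 4650/1.77 = 2630.

k ≈ 1.77, θ ≈ 2630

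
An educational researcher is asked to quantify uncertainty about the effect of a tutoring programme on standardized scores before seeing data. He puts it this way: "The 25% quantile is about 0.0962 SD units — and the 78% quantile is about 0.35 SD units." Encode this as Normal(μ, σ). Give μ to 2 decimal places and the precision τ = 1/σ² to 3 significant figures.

The p-quantile of Normal(μ,σ) is μ + z_p·σ, with z_{0.25} = -0.6745 and z_{0.78} = 0.7722.
Eliminate σ: μ = (z₂·x₁ − z₁·x₂)/(z₂ − z₁) = (0.7722·0.0962 − (-0.6745)·0.35)/1.447 = 0.21.
Then σ = (x₂ − x₁)/(z₂ − z₁) = (0.35 − 0.0962)/1.447 = 0.18.
Precision τ = 1/σ² = 1/0.1754² = 32.5.

μ = 0.21, τ = 32.5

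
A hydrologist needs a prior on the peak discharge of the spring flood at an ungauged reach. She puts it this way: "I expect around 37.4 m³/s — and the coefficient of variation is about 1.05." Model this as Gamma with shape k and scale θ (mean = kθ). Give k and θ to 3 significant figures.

For Gamma(k, scale θ): mean = kθ, variance = kθ², so CV = 1/√k.
CV = 1.05, hence k = 1/CV² = 0.907.
Then θ = mean/k = 37.4/0.907 = 41.2.

k ≈ 0.907, θ ≈ 41.2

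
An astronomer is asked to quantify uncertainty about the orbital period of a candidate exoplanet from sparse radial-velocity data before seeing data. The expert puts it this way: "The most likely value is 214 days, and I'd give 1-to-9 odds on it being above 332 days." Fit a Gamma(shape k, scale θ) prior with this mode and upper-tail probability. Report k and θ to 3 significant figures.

k ≈ 10.7, θ ≈ 22.1

Gamma(k,θ) with k>1 has mode (k−1)θ, so θ = 214/(k−1).
Need P(X < 332) = 0.9 with θ tied to k this way. Start at k = 2, θ = 214: P(X<332) ≈ 0.459.
Too low — raise k to concentrate. Iterating converges to k ≈ 10.7.
Then θ = 214/(10.7−1) ≈ 22.1.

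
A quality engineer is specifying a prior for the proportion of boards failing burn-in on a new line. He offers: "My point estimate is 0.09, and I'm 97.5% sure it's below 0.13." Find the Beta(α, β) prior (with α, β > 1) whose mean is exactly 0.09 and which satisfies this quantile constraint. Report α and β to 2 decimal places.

α ≈ 20.82, β ≈ 210.53

With mean 0.09 fixed, write α = 0.09s, β = 0.91s where s = α+β.
Need P(θ < 0.13) = 0.975 under Beta(0.09s, 0.91s). Normal approximation: (q−m)/√(m(1−m)/s) ≈ z_{0.975} = 1.96, so s ≈ 0.09·0.91·(1.96)²/(0.13−0.09)² = 196.6.
At s = 196.6: P(θ<0.13) ≈ 0.965. Adjusting to match 0.975 gives s ≈ 231.35.
So α = 0.09·231.35 ≈ 20.82, β = 0.91·231.35 ≈ 210.53.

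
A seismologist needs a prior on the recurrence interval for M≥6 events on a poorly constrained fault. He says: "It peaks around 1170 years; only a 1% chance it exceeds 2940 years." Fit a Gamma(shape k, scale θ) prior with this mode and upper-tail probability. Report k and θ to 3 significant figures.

Gamma(k,θ) with k>1 has mode (k−1)θ, so θ = 1170/(k−1).
Need P(X < 2940) = 0.99 with θ tied to k this way. Start at k = 2, θ = 1170: P(X<2940) ≈ 0.715.
Too low — raise k to concentrate. Iterating converges to k ≈ 6.52.
Then θ = 1170/(6.52−1) ≈ 212.

k ≈ 6.52, θ ≈ 212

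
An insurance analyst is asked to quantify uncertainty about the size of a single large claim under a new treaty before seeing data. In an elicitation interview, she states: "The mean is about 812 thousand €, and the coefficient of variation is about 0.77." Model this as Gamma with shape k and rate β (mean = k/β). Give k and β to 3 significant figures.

k ≈ 1.69, β ≈ 0.00208

For Gamma(k, rate β): mean = k/β, variance = k/β², so CV = 1/√k.
CV = 0.77, hence k = 1/CV² = 1.69.
Then β = k/mean = 1.69/812 = 0.00208.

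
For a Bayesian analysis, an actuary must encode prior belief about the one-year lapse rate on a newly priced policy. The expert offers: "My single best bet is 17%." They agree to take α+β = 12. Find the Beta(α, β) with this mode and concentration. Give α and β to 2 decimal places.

For α,β > 1 the Beta mode is (α−1)/(α+β−2). With α+β = 12, the mode is (α−1)/10.
Set (α−1)/10 = 0.17 → α = 1 + 0.17·10 = 2.70.
β = 12 − α = 9.30.

α = 2.70, β = 9.30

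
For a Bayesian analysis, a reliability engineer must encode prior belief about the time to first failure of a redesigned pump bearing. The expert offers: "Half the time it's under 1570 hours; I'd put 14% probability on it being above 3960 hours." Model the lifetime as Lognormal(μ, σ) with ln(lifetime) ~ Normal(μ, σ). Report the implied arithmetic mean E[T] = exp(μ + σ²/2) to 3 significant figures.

E[T] ≈ 2270 hours

If T ~ Lognormal(μ,σ) then ln T ~ Normal(μ,σ), so the p-quantile of ln T is μ + z_p·σ.
ln(1570) = 7.359 and ln(3960) = 8.284; z_{0.5} = 0, z_{0.86} = 1.08.
σ = (8.284 − 7.359)/(1.08 − (0)) = 0.856.
μ = 7.359 − (0)·0.856 = 7.359.
E[T] = exp(μ + σ²/2) = exp(7.359 + 0.3667) = 2270 hours.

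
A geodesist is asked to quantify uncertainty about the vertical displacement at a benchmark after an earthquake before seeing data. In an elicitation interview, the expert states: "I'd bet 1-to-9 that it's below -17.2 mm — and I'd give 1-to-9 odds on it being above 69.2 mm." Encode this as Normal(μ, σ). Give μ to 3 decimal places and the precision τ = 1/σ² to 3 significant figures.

μ = 26.000, τ = 0.00088

For Normal(μ,σ), the p-quantile is μ + z_p·σ. Here z_{0.1} = -1.282, z_{0.9} = 1.282.
So -17.2 = μ − 1.282σ and 69.2 = μ + 1.282σ.
Subtracting: σ = (69.2 − -17.2)/(1.282 − (-1.282)) = 33.709.
Then μ = -17.2 − (-1.282)·33.709 = 26.000.
Precision τ = 1/σ² = 1/33.71² = 0.00088.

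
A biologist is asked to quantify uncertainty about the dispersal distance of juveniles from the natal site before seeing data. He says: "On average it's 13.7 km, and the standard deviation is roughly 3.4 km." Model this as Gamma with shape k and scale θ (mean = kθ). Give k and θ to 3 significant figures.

k ≈ 16.2, θ ≈ 0.844

For Gamma(k, scale θ): mean = kθ, variance = kθ², so CV = 1/√k.
CV = SD/mean = 3.4/13.7 = 0.2482, hence k = 1/CV² = 16.2.
Then θ = mean/k = 13.7/16.2 = 0.844.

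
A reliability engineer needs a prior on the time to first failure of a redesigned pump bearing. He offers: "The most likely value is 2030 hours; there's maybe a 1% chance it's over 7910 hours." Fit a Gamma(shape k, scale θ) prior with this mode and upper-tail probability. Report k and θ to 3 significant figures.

Gamma(k,θ) with k>1 has mode (k−1)θ, so θ = 2030/(k−1).
Need P(X < 7910) = 0.99 with θ tied to k this way. Start at k = 2, θ = 2030: P(X<7910) ≈ 0.901.
Too low — raise k to concentrate. Iterating converges to k ≈ 3.28.
Then θ = 2030/(3.28−1) ≈ 892.

k ≈ 3.28, θ ≈ 892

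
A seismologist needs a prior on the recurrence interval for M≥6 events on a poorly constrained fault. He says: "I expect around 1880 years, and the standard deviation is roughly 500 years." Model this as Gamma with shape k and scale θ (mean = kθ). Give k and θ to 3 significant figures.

For Gamma(k, scale θ): mean = kθ, variance = kθ², so CV = 1/√k.
CV = SD/mean = 500/1880 = 0.266, hence k = 1/CV² = 14.1.
Then θ = mean/k = 1880/14.1 = 133.

k ≈ 14.1, θ ≈ 133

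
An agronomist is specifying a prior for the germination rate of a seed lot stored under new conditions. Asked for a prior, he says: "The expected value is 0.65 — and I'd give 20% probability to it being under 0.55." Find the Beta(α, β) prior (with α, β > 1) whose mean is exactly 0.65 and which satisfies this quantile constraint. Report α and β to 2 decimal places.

α ≈ 10.12, β ≈ 5.45

With mean 0.65 fixed, write α = 0.65s, β = 0.35s where s = α+β.
Need P(θ < 0.55) = 0.2 under Beta(0.65s, 0.35s). Normal approximation: (q−m)/√(m(1−m)/s) ≈ z_{0.2} = -0.842, so s ≈ 0.65·0.35·(-0.842)²/(0.55−0.65)² = 16.1.
At s = 16.1: P(θ<0.55) ≈ 0.196. Adjusting to match 0.2 gives s ≈ 15.57.
So α = 0.65·15.57 ≈ 10.12, β = 0.35·15.57 ≈ 5.45.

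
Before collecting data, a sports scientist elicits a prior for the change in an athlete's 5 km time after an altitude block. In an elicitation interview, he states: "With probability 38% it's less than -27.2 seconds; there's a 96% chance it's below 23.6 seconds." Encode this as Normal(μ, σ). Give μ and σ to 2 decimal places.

μ = -19.65, σ = 24.71

The p-quantile of Normal(μ,σ) is μ + z_p·σ, with z_{0.38} = -0.3055 and z_{0.96} = 1.751.
Eliminate σ: μ = (z₂·x₁ − z₁·x₂)/(z₂ − z₁) = (1.751·-27.2 − (-0.3055)·23.6)/2.056 = -19.65.
Then σ = (x₂ − x₁)/(z₂ − z₁) = (23.6 − -27.2)/2.056 = 24.71.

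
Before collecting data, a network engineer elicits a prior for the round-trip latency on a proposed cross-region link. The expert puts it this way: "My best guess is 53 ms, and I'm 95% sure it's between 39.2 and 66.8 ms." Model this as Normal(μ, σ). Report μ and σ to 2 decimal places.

μ = 53.00, σ = 7.04

A symmetric 95% interval runs μ ± z·σ with z = 1.96.
Half-width = 13.8, so σ = 13.8/1.96 = 7.04.
μ is the stated best guess, 53.00.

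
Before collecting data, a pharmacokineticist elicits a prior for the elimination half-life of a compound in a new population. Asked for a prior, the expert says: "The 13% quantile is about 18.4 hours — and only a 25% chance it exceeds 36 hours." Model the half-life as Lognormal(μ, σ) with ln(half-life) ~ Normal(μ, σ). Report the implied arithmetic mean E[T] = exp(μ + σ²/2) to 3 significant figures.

If T ~ Lognormal(μ,σ) then ln T ~ Normal(μ,σ), so the p-quantile of ln T is μ + z_p·σ.
ln(18.4) = 2.912 and ln(36) = 3.584; z_{0.13} = -1.126, z_{0.75} = 0.6745.
σ = (3.584 − 2.912)/(0.6745 − (-1.126)) = 0.373.
μ = 2.912 − (-1.126)·0.373 = 3.332.
E[T] = exp(μ + σ²/2) = exp(3.332 + 0.0694) = 30 hours.

E[T] ≈ 30 hours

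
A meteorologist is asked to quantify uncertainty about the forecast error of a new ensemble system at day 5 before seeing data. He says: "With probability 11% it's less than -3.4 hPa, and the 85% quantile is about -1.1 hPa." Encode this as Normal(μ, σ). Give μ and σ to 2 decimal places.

For Normal(μ,σ), the p-quantile is μ + z_p·σ. Here z_{0.11} = -1.227, z_{0.85} = 1.036.
So -3.4 = μ − 1.227σ and -1.1 = μ + 1.036σ.
Subtracting: σ = (-1.1 − -3.4)/(1.036 − (-1.227)) = 1.02.
Then μ = -3.4 − (-1.227)·1.02 = -2.15.

μ = -2.15, σ = 1.02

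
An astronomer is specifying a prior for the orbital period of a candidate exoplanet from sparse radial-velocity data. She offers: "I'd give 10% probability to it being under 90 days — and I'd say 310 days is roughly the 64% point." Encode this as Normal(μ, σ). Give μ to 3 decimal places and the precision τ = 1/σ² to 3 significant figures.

For Normal(μ,σ), the p-quantile is μ + z_p·σ. Here z_{0.1} = -1.282, z_{0.64} = 0.3585.
So 90 = μ − 1.282σ and 310 = μ + 0.3585σ.
Subtracting: σ = (310 − 90)/(0.3585 − (-1.282)) = 134.145.
Then μ = 90 − (-1.282)·134.145 = 261.914.
Precision τ = 1/σ² = 1/134.1² = 5.56e-05.

μ = 261.914, τ = 5.56e-05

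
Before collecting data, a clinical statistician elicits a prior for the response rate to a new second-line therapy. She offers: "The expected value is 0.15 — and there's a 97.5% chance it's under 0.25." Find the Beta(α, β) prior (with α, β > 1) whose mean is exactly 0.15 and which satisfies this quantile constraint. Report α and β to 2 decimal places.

α ≈ 8.97, β ≈ 50.81

With mean 0.15 fixed, write α = 0.15s, β = 0.85s where s = α+β.
Need P(θ < 0.25) = 0.975 under Beta(0.15s, 0.85s). Normal approximation: (q−m)/√(m(1−m)/s) ≈ z_{0.975} = 1.96, so s ≈ 0.15·0.85·(1.96)²/(0.25−0.15)² = 49.0.
At s = 49.0: P(θ<0.25) ≈ 0.963. Adjusting to match 0.975 gives s ≈ 59.78.
So α = 0.15·59.78 ≈ 8.97, β = 0.85·59.78 ≈ 50.81.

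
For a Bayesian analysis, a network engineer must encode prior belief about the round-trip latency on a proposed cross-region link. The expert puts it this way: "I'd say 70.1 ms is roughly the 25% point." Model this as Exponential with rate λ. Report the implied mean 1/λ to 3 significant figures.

mean ≈ 244 ms

P(T < 70.1) = 1 − e^(−λ·70.1) = 0.25, so λ = −ln(1−0.25)/70.1 = −ln(0.75)/70.1 = 0.0041.
Mean = 1/λ = 244 ms.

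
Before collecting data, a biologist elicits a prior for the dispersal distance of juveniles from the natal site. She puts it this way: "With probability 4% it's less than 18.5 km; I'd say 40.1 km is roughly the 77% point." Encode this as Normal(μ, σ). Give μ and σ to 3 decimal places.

The p-quantile of Normal(μ,σ) is μ + z_p·σ, with z_{0.04} = -1.751 and z_{0.77} = 0.7388.
Eliminate σ: μ = (z₂·x₁ − z₁·x₂)/(z₂ − z₁) = (0.7388·18.5 − (-1.751)·40.1)/2.49 = 33.690.
Then σ = (x₂ − x₁)/(z₂ − z₁) = (40.1 − 18.5)/2.49 = 8.676.

μ = 33.690, σ = 8.676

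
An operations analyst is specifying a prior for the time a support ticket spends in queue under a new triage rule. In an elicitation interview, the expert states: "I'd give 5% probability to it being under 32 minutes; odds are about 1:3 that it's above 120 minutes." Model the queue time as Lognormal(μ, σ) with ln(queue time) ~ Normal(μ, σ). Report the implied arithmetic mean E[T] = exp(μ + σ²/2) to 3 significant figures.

If T ~ Lognormal(μ,σ) then ln T ~ Normal(μ,σ), so the p-quantile of ln T is μ + z_p·σ.
ln(32) = 3.466 and ln(120) = 4.787; z_{0.05} = -1.645, z_{0.75} = 0.6745.
σ = (4.787 − 3.466)/(0.6745 − (-1.645)) = 0.570.
μ = 3.466 − (-1.645)·0.570 = 4.403.
E[T] = exp(μ + σ²/2) = exp(4.403 + 0.1624) = 96.1 minutes.

E[T] ≈ 96.1 minutes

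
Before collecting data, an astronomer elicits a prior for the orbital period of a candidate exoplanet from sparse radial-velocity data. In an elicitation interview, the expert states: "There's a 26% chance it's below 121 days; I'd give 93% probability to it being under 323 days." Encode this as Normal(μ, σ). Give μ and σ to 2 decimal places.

μ = 182.32, σ = 95.32

For Normal(μ,σ), the p-quantile is μ + z_p·σ. Here z_{0.26} = -0.6433, z_{0.93} = 1.476.
So 121 = μ − 0.6433σ and 323 = μ + 1.476σ.
Subtracting: σ = (323 − 121)/(1.476 − (-0.6433)) = 95.32.
Then μ = 121 − (-0.6433)·95.32 = 182.32.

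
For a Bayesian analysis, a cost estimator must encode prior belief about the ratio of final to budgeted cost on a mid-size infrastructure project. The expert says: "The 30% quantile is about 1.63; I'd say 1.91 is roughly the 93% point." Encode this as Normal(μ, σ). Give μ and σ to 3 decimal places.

μ = 1.703, σ = 0.140

For Normal(μ,σ), the p-quantile is μ + z_p·σ. Here z_{0.3} = -0.5244, z_{0.93} = 1.476.
So 1.63 = μ − 0.5244σ and 1.91 = μ + 1.476σ.
Subtracting: σ = (1.91 − 1.63)/(1.476 − (-0.5244)) = 0.140.
Then μ = 1.63 − (-0.5244)·0.140 = 1.703.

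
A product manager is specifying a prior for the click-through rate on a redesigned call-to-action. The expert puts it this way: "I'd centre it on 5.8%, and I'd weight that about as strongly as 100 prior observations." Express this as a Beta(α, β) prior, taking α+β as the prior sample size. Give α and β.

α = 5.8, β = 94.2

Under the effective-sample-size interpretation, Beta(α, β) has prior mean α/(α+β) and prior sample size α+β.
So α+β = 100 and α/(α+β) = 0.058, giving α = 0.058·100 = 5.8 and β = 100 − 5.8 = 94.2.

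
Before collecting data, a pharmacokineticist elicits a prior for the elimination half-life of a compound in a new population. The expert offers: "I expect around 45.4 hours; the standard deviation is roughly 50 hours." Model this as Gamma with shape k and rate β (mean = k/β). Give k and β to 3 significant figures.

For Gamma(k, rate β): mean = k/β, variance = k/β², so CV = 1/√k.
CV = SD/mean = 50/45.4 = 1.101, hence k = 1/CV² = 0.824.
Then β = k/mean = 0.824/45.4 = 0.0182.

k ≈ 0.824, β ≈ 0.0182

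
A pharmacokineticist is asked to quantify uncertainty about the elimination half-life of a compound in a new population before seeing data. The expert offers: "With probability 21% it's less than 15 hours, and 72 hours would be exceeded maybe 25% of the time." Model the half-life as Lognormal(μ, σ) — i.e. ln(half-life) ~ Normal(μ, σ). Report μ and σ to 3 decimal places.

If T ~ Lognormal(μ,σ) then ln T ~ Normal(μ,σ), so the p-quantile of ln T is μ + z_p·σ.
ln(15) = 2.708 and ln(72) = 4.277; z_{0.21} = -0.8064, z_{0.75} = 0.6745.
σ = (4.277 − 2.708)/(0.6745 − (-0.8064)) = 1.059.
μ = 2.708 − (-0.8064)·1.059 = 3.562.

μ ≈ 3.562, σ ≈ 1.059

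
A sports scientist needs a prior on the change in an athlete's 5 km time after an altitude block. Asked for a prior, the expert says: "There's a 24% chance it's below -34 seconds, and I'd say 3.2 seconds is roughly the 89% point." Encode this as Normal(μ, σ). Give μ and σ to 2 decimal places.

μ = -20.41, σ = 19.25

The p-quantile of Normal(μ,σ) is μ + z_p·σ, with z_{0.24} = -0.7063 and z_{0.89} = 1.227.
Eliminate σ: μ = (z₂·x₁ − z₁·x₂)/(z₂ − z₁) = (1.227·-34 − (-0.7063)·3.2)/1.933 = -20.41.
Then σ = (x₂ − x₁)/(z₂ − z₁) = (3.2 − -34)/1.933 = 19.25.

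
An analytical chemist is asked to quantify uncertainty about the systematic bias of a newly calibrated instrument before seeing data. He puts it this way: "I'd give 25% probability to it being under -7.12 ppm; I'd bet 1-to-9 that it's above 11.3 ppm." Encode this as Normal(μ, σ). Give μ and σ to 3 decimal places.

The p-quantile of Normal(μ,σ) is μ + z_p·σ, with z_{0.25} = -0.6745 and z_{0.9} = 1.282.
Eliminate σ: μ = (z₂·x₁ − z₁·x₂)/(z₂ − z₁) = (1.282·-7.12 − (-0.6745)·11.3)/1.956 = -0.768.
Then σ = (x₂ − x₁)/(z₂ − z₁) = (11.3 − -7.12)/1.956 = 9.417.

μ = -0.768, σ = 9.417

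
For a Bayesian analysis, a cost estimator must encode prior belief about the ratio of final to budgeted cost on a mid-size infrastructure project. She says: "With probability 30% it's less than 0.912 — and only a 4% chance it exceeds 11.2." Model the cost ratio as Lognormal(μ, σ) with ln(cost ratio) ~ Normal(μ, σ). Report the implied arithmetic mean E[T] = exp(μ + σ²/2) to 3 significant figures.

E[T] ≈ 2.99

If T ~ Lognormal(μ,σ) then ln T ~ Normal(μ,σ), so the p-quantile of ln T is μ + z_p·σ.
ln(0.912) = -0.09212 and ln(11.2) = 2.416; z_{0.3} = -0.5244, z_{0.96} = 1.751.
σ = (2.416 − -0.09212)/(1.751 − (-0.5244)) = 1.102.
μ = -0.09212 − (-0.5244)·1.102 = 0.486.
E[T] = exp(μ + σ²/2) = exp(0.486 + 0.6076) = 2.99.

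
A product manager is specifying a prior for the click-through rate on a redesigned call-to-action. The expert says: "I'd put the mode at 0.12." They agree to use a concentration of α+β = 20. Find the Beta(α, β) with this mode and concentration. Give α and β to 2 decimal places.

α = 3.16, β = 16.84

For α,β > 1 the Beta mode is (α−1)/(α+β−2). With α+β = 20, the mode is (α−1)/18.
Set (α−1)/18 = 0.12 → α = 1 + 0.12·18 = 3.16.
β = 20 − α = 16.84.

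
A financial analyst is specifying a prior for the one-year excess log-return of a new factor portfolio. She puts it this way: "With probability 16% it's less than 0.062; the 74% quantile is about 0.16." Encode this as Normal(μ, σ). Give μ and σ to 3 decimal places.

The p-quantile of Normal(μ,σ) is μ + z_p·σ, with z_{0.16} = -0.9945 and z_{0.74} = 0.6433.
Eliminate σ: μ = (z₂·x₁ − z₁·x₂)/(z₂ − z₁) = (0.6433·0.062 − (-0.9945)·0.16)/1.638 = 0.122.
Then σ = (x₂ − x₁)/(z₂ − z₁) = (0.16 − 0.062)/1.638 = 0.060.

μ = 0.122, σ = 0.060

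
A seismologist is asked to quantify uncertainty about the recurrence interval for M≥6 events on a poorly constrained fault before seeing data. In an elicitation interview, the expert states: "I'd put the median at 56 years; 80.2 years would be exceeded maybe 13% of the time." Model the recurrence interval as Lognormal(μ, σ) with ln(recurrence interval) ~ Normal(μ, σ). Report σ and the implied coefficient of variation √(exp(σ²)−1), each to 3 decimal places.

σ ≈ 0.319, CV ≈ 0.327

If T ~ Lognormal(μ,σ) then ln T ~ Normal(μ,σ), so the p-quantile of ln T is μ + z_p·σ.
ln(56) = 4.025 and ln(80.2) = 4.385; z_{0.5} = 0, z_{0.87} = 1.126.
σ = (4.385 − 4.025)/(1.126 − (0)) = 0.319.
μ = 4.025 − (0)·0.319 = 4.025.
CV = √(exp(σ²)−1) = √(exp(0.1017)−1) = 0.327.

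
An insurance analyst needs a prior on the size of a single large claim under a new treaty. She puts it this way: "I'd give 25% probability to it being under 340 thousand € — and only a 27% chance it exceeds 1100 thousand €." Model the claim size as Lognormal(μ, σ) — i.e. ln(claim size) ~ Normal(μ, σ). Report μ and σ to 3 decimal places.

If T ~ Lognormal(μ,σ) then ln T ~ Normal(μ,σ), so the p-quantile of ln T is μ + z_p·σ.
ln(340) = 5.829 and ln(1100) = 7.003; z_{0.25} = -0.6745, z_{0.73} = 0.6128.
σ = (7.003 − 5.829)/(0.6128 − (-0.6745)) = 0.912.
μ = 5.829 − (-0.6745)·0.912 = 6.444.

μ ≈ 6.444, σ ≈ 0.912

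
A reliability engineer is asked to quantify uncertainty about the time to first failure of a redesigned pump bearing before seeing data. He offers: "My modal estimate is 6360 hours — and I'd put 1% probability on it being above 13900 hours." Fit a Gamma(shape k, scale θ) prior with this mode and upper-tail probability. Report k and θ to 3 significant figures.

Gamma(k,θ) with k>1 has mode (k−1)θ, so θ = 6360/(k−1).
Need P(X < 13900) = 0.99 with θ tied to k this way. Start at k = 2, θ = 6360: P(X<13900) ≈ 0.642.
Too low — raise k to concentrate. Iterating converges to k ≈ 8.9.
Then θ = 6360/(8.9−1) ≈ 805.

k ≈ 8.9, θ ≈ 805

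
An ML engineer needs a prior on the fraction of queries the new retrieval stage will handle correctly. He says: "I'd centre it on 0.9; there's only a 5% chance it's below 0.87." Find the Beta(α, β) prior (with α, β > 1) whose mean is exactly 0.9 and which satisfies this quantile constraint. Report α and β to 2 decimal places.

α ≈ 268.03, β ≈ 29.78

With mean 0.9 fixed, write α = 0.9s, β = 0.1s where s = α+β.
Need P(θ < 0.87) = 0.05 under Beta(0.9s, 0.1s). Normal approximation: (q−m)/√(m(1−m)/s) ≈ z_{0.05} = -1.64, so s ≈ 0.9·0.1·(-1.64)²/(0.87−0.9)² = 270.6.
At s = 270.6: P(θ<0.87) ≈ 0.058. Adjusting to match 0.05 gives s ≈ 297.81.
So α = 0.9·297.81 ≈ 268.03, β = 0.1·297.81 ≈ 29.78.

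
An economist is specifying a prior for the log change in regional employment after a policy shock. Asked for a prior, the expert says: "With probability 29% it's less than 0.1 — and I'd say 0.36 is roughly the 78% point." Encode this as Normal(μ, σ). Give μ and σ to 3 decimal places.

μ = 0.209, σ = 0.196

For Normal(μ,σ), the p-quantile is μ + z_p·σ. Here z_{0.29} = -0.5534, z_{0.78} = 0.7722.
So 0.1 = μ − 0.5534σ and 0.36 = μ + 0.7722σ.
Subtracting: σ = (0.36 − 0.1)/(0.7722 − (-0.5534)) = 0.196.
Then μ = 0.1 − (-0.5534)·0.196 = 0.209.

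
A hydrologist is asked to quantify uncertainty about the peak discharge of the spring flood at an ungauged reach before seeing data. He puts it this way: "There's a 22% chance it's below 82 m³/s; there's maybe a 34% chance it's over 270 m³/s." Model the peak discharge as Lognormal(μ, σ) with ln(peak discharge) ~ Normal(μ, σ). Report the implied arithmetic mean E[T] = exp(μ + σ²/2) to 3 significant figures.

E[T] ≈ 296 m³/s

If T ~ Lognormal(μ,σ) then ln T ~ Normal(μ,σ), so the p-quantile of ln T is μ + z_p·σ.
ln(82) = 4.407 and ln(270) = 5.598; z_{0.22} = -0.7722, z_{0.66} = 0.4125.
σ = (5.598 − 4.407)/(0.4125 − (-0.7722)) = 1.006.
μ = 4.407 − (-0.7722)·1.006 = 5.184.
E[T] = exp(μ + σ²/2) = exp(5.184 + 0.5060) = 296 m³/s.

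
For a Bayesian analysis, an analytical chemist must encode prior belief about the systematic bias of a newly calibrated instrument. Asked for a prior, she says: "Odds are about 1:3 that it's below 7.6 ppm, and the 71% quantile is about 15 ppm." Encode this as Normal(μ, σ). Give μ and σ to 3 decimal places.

The p-quantile of Normal(μ,σ) is μ + z_p·σ, with z_{0.25} = -0.6745 and z_{0.71} = 0.5534.
Eliminate σ: μ = (z₂·x₁ − z₁·x₂)/(z₂ − z₁) = (0.5534·7.6 − (-0.6745)·15)/1.228 = 11.665.
Then σ = (x₂ − x₁)/(z₂ − z₁) = (15 − 7.6)/1.228 = 6.027.

μ = 11.665, σ = 6.027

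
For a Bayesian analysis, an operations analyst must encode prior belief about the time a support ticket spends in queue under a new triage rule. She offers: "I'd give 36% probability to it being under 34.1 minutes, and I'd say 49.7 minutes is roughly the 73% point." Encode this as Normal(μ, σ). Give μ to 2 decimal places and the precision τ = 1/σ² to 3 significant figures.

For Normal(μ,σ), the p-quantile is μ + z_p·σ. Here z_{0.36} = -0.3585, z_{0.73} = 0.6128.
So 34.1 = μ − 0.3585σ and 49.7 = μ + 0.6128σ.
Subtracting: σ = (49.7 − 34.1)/(0.6128 − (-0.3585)) = 16.06.
Then μ = 34.1 − (-0.3585)·16.06 = 39.86.
Precision τ = 1/σ² = 1/16.06² = 0.00388.

μ = 39.86, τ = 0.00388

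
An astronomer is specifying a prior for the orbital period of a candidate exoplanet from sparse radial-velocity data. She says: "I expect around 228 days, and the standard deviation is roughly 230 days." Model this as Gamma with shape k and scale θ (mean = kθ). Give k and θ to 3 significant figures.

For Gamma(k, scale θ): mean = kθ, variance = kθ², so CV = 1/√k.
CV = SD/mean = 230/228 = 1.009, hence k = 1/CV² = 0.983.
Then θ = mean/k = 228/0.983 = 232.

k ≈ 0.983, θ ≈ 232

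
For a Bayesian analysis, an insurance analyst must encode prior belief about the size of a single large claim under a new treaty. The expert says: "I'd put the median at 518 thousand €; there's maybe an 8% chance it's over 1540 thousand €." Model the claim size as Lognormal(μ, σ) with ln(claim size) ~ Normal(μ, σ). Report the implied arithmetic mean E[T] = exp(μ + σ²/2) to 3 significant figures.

If T ~ Lognormal(μ,σ) then ln T ~ Normal(μ,σ), so the p-quantile of ln T is μ + z_p·σ.
ln(518) = 6.25 and ln(1540) = 7.34; z_{0.5} = 0, z_{0.92} = 1.405.
σ = (7.34 − 6.25)/(1.405 − (0)) = 0.775.
μ = 6.25 − (0)·0.775 = 6.250.
E[T] = exp(μ + σ²/2) = exp(6.250 + 0.3007) = 700 thousand €.

E[T] ≈ 700 thousand €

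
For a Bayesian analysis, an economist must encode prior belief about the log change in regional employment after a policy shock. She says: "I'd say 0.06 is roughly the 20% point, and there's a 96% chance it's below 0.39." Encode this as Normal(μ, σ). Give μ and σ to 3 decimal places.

For Normal(μ,σ), the p-quantile is μ + z_p·σ. Here z_{0.2} = -0.8416, z_{0.96} = 1.751.
So 0.06 = μ − 0.8416σ and 0.39 = μ + 1.751σ.
Subtracting: σ = (0.39 − 0.06)/(1.751 − (-0.8416)) = 0.127.
Then μ = 0.06 − (-0.8416)·0.127 = 0.167.

μ = 0.167, σ = 0.127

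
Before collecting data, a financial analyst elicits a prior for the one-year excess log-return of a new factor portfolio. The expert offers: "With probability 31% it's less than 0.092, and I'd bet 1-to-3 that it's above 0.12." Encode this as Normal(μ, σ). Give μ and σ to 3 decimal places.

The p-quantile of Normal(μ,σ) is μ + z_p·σ, with z_{0.31} = -0.4959 and z_{0.75} = 0.6745.
Eliminate σ: μ = (z₂·x₁ − z₁·x₂)/(z₂ − z₁) = (0.6745·0.092 − (-0.4959)·0.12)/1.17 = 0.104.
Then σ = (x₂ − x₁)/(z₂ − z₁) = (0.12 − 0.092)/1.17 = 0.024.

μ = 0.104, σ = 0.024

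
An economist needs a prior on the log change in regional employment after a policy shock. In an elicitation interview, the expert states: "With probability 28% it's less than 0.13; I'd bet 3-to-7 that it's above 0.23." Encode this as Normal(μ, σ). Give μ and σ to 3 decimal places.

The p-quantile of Normal(μ,σ) is μ + z_p·σ, with z_{0.28} = -0.5828 and z_{0.7} = 0.5244.
Eliminate σ: μ = (z₂·x₁ − z₁·x₂)/(z₂ − z₁) = (0.5244·0.13 − (-0.5828)·0.23)/1.107 = 0.183.
Then σ = (x₂ − x₁)/(z₂ − z₁) = (0.23 − 0.13)/1.107 = 0.090.

μ = 0.183, σ = 0.090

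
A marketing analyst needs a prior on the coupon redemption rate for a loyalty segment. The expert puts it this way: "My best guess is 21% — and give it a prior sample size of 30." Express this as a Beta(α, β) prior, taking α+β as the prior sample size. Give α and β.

Under the effective-sample-size interpretation, Beta(α, β) has prior mean α/(α+β) and prior sample size α+β.
So α+β = 30 and α/(α+β) = 0.21, giving α = 0.21·30 = 6.3 and β = 30 − 6.3 = 23.7.

α = 6.3, β = 23.7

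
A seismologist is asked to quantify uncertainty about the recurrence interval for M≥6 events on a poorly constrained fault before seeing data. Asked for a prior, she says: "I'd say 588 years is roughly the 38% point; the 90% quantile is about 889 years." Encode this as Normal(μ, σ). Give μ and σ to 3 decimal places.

The p-quantile of Normal(μ,σ) is μ + z_p·σ, with z_{0.38} = -0.3055 and z_{0.9} = 1.282.
Eliminate σ: μ = (z₂·x₁ − z₁·x₂)/(z₂ − z₁) = (1.282·588 − (-0.3055)·889)/1.587 = 645.938.
Then σ = (x₂ − x₁)/(z₂ − z₁) = (889 − 588)/1.587 = 189.662.

μ = 645.938, σ = 189.662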